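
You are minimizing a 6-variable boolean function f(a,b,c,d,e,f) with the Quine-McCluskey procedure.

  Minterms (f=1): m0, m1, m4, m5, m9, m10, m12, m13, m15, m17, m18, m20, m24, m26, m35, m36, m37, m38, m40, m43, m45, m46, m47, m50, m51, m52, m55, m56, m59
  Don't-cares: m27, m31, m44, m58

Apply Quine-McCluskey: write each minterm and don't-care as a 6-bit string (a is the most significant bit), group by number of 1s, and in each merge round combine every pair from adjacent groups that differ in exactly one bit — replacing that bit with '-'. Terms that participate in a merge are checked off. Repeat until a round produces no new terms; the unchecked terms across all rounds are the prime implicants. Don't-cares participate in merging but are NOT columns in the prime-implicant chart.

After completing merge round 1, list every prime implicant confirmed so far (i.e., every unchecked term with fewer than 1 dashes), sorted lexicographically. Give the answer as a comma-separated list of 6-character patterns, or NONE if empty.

Round 0: 000000✓ 000001✓ 000100✓ 000101✓ 001001✓ 001010✓ 001100✓ 001101✓ 001111✓ 010001✓ 010010✓ 010100✓ 011000✓ 011010✓ 011011✓ 011111✓ 100011✓ 100100✓ 100101✓ 100110✓ 101000✓ 101011✓ 101100✓ 101101✓ 101110✓ 101111✓ 110010✓ 110011✓ 110100✓ 110111✓ 111000✓ 111010✓ 111011✓
Round 1: -00100✓ -00101✓ -01100✓ -01101✓ -01111✓ -10010✓ -10100✓ -11000✓ -11010✓ -11011✓ 0-0001 0-0100✓ 0-1010 0-1111 00-001✓ 00-100✓ 00-101✓ 000-00✓ 000-01✓ 00000-✓ 00010-✓ 001-01✓ 0011-1✓ 00110-✓ 01-010✓ 011-11 0110-0✓ 01101-✓ 1-0011✓ 1-0100✓ 1-1000 1-1011✓ 10-011✓ 10-100✓ 10-101✓ 10-110✓ 1001-0✓ 10010-✓ 101-00 101-11 1011-0✓ 1011-1✓ 10110-✓ 10111-✓ 11-010✓ 11-011✓ 110-11 11001-✓ 1110-0✓ 11101-✓
Round 2: --0100 -0-100✓ -0-101✓ -0010-✓ -011-1 -0110-✓ -1-010 -110-0 -1101- 00--01 00-10-✓ 000-0- 1--011 10-1-0 10-10-✓ 1011-- 11-01-
Round 3: -0-10-
PIs = {--0100, -0-10-, -011-1, -1-010, -110-0, -1101-, 0-0001, 0-1010, 0-1111, 00--01, 000-0-, 011-11, 1--011, 1-1000, 10-1-0, 101-00, 101-11, 1011--, 11-01-, 110-11}

NONE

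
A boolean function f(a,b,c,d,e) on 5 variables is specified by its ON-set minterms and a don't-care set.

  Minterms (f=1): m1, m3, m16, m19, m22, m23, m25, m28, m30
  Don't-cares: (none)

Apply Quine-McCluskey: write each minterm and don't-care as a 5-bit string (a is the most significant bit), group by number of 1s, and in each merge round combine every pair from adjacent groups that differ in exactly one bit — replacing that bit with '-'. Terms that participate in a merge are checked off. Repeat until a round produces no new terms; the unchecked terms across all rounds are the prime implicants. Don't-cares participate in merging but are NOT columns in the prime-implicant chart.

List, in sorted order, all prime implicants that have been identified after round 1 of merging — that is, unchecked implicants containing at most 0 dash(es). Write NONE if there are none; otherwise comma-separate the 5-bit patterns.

10000, 11001

size-2^0 implicants → 00001(✓)  00011(✓)  10000  10011(✓)  10110(✓)  10111(✓)  11001  11100(✓)  11110(✓)
size-2^1 implicants → -0011  000-1  1-110  10-11  1011-  111-0
Unchecked terms (primes): -0011, 000-1, 1-110, 10-11, 10000, 1011-, 11001, 111-0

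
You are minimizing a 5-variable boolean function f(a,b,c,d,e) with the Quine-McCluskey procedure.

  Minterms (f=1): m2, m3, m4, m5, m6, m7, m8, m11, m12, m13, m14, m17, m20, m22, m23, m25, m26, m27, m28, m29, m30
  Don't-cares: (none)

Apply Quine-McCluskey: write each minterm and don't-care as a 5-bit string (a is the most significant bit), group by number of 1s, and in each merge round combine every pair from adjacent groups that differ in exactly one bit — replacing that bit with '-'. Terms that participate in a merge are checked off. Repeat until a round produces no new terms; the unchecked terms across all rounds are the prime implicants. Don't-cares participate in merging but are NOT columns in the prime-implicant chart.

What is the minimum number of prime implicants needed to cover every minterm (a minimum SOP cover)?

Round 0: 00010✓ 00011✓ 00100✓ 00101✓ 00110✓ 00111✓ 01000✓ 01011✓ 01100✓ 01101✓ 01110✓ 10001✓ 10100✓ 10110✓ 10111✓ 11001✓ 11010✓ 11011✓ 11100✓ 11101✓ 11110✓
Round 1: -0100✓ -0110✓ -0111✓ -1011 -1100✓ -1101✓ -1110✓ 0-011 0-100✓ 0-101✓ 0-110✓ 00-10✓ 00-11✓ 0001-✓ 001-0✓ 001-1✓ 0010-✓ 0011-✓ 01-00 011-0✓ 0110-✓ 1-001 1-100✓ 1-110✓ 101-0✓ 1011-✓ 11-01 11-10 110-1 1101- 111-0✓ 1110-✓
Round 2: --100✓ --110✓ -01-0✓ -011- -11-0✓ -110- 0-1-0✓ 0-10- 00-1- 001-- 1-1-0✓
Round 3: --1-0
PIs = {--1-0, -011-, -1011, -110-, 0-011, 0-10-, 00-1-, 001--, 01-00, 1-001, 11-01, 11-10, 110-1, 1101-}
Coverage chart:
  m2: 00-1- ←essential
  m3: 0-011,00-1-
  m4: --1-0,0-10-,001--
  m5: 0-10-,001--
  m6: --1-0,-011-,00-1-,001--
  m7: -011-,00-1-,001--
  m8: 01-00 ←essential
  m11: -1011,0-011
  m12: --1-0,-110-,0-10-,01-00
  m13: -110-,0-10-
  m14: --1-0 ←essential
  m17: 1-001 ←essential
  m20: --1-0 ←essential
  m22: --1-0,-011-
  m23: -011- ←essential
  m25: 1-001,11-01,110-1
  m26: 11-10,1101-
  m27: -1011,110-1,1101-
  m28: --1-0,-110-
  m29: -110-,11-01
  m30: --1-0,11-10
Essential: --1-0, -011-, 00-1-, 01-00, 1-001
Petrick residual → -1011, -110-, 0-10-, 11-10
Min cover (9 terms): ce' + b'cd + bc'de + bcd' + a'cd' + a'b'd + a'bd'e' + ac'd'e + abde'

9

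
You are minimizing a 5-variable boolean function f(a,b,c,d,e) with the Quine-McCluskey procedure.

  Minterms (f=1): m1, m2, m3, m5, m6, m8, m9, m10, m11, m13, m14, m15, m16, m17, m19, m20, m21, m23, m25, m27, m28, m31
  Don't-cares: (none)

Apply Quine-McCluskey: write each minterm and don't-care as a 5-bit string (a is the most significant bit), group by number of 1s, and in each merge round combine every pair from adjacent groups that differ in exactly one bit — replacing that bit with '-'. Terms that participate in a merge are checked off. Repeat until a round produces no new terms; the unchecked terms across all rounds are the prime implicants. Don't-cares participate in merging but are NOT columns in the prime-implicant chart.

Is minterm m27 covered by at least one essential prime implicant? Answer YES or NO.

Round 0: 00001✓ 00010✓ 00011✓ 00101✓ 00110✓ 01000✓ 01001✓ 01010✓ 01011✓ 01101✓ 01110✓ 01111✓ 10000✓ 10001✓ 10011✓ 10100✓ 10101✓ 10111✓ 11001✓ 11011✓ 11100✓ 11111✓
Round 1: -0001✓ -0011✓ -0101✓ -1001✓ -1011✓ -1111✓ 0-001✓ 0-010✓ 0-011✓ 0-101✓ 0-110✓ 00-01✓ 00-10✓ 000-1✓ 0001-✓ 01-01✓ 01-10✓ 01-11✓ 010-0✓ 010-1✓ 0100-✓ 0101-✓ 011-1✓ 0111-✓ 1-001✓ 1-011✓ 1-100 1-111✓ 10-00✓ 10-01✓ 10-11✓ 100-1✓ 1000-✓ 101-1✓ 1010-✓ 11-11✓ 110-1✓
Round 2: --001✓ --011✓ -0-01 -00-1✓ -1-11 -10-1✓ 0--01 0--10 0-0-1✓ 0-01- 01--1 01-1- 010-- 1--11 1-0-1✓ 10--1 10-0-
Round 3: --0-1
PIs = {--0-1, -0-01, -1-11, 0--01, 0--10, 0-01-, 01--1, 01-1-, 010--, 1--11, 1-100, 10--1, 10-0-}
Coverage chart:
  m1: --0-1,-0-01,0--01
  m2: 0--10,0-01-
  m3: --0-1,0-01-
  m5: -0-01,0--01
  m6: 0--10 ←essential
  m8: 010-- ←essential
  m9: --0-1,0--01,01--1,010--
  m10: 0--10,0-01-,01-1-,010--
  m11: --0-1,-1-11,0-01-,01--1,01-1-,010--
  m13: 0--01,01--1
  m14: 0--10,01-1-
  m15: -1-11,01--1,01-1-
  m16: 10-0- ←essential
  m17: --0-1,-0-01,10--1,10-0-
  m19: --0-1,1--11,10--1
  m20: 1-100,10-0-
  m21: -0-01,10--1,10-0-
  m23: 1--11,10--1
  m25: --0-1 ←essential
  m27: --0-1,-1-11,1--11
  m28: 1-100 ←essential
  m31: -1-11,1--11
Essential: --0-1, 0--10, 010--, 1-100, 10-0-

YES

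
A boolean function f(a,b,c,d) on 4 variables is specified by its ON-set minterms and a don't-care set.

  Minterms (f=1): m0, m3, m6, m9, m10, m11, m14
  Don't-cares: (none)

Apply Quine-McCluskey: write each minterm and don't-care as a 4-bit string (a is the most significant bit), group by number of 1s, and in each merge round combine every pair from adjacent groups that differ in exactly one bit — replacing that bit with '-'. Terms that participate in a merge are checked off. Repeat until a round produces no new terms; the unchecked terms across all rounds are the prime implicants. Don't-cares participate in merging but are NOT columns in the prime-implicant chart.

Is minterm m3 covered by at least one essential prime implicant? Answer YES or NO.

YES

size-2^0 implicants → 0000  0011(✓)  0110(✓)  1001(✓)  1010(✓)  1011(✓)  1110(✓)
size-2^1 implicants → -011  -110  1-10  10-1  101-
Unchecked terms (primes): -011, -110, 0000, 1-10, 10-1, 101-
Minterm coverage:
  m0 ⊆ 0000 [E]
  m3 ⊆ -011 [E]
  m6 ⊆ -110 [E]
  m9 ⊆ 10-1 [E]
  m10 ⊆ 1-10,101-
  m11 ⊆ -011,10-1,101-
  m14 ⊆ -110,1-10
E = {-011, -110, 0000, 10-1}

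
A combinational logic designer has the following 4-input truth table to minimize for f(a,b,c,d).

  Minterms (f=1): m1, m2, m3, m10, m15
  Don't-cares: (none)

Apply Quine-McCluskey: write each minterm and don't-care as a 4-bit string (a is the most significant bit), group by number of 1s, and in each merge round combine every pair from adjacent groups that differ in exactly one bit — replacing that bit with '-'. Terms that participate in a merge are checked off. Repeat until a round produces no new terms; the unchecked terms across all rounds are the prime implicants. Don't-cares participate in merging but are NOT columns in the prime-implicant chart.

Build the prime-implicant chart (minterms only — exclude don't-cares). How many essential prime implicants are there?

3

size-2^0 implicants → 0001(✓)  0010(✓)  0011(✓)  1010(✓)  1111
size-2^1 implicants → -010  00-1  001-
Unchecked terms (primes): -010, 00-1, 001-, 1111
Minterm coverage:
  m1 ⊆ 00-1 [E]
  m2 ⊆ -010,001-
  m3 ⊆ 00-1,001-
  m10 ⊆ -010 [E]
  m15 ⊆ 1111 [E]
E = {-010, 00-1, 1111}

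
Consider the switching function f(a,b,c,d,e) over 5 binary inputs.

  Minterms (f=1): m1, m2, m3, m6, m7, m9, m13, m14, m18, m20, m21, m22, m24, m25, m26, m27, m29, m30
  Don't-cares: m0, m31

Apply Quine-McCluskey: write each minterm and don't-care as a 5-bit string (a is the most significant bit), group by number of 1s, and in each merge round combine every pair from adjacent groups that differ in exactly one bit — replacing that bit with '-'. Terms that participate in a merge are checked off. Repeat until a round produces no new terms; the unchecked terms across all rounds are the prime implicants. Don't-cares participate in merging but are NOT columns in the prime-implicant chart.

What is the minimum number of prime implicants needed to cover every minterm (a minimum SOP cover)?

size-2^0 implicants → 00000(✓)  00001(✓)  00010(✓)  00011(✓)  00110(✓)  00111(✓)  01001(✓)  01101(✓)  01110(✓)  10010(✓)  10100(✓)  10101(✓)  10110(✓)  11000(✓)  11001(✓)  11010(✓)  11011(✓)  11101(✓)  11110(✓)  11111(✓)
size-2^1 implicants → -0010(✓)  -0110(✓)  -1001(✓)  -1101(✓)  -1110(✓)  0-001  0-110(✓)  00-10(✓)  00-11(✓)  000-0(✓)  000-1(✓)  0000-(✓)  0001-(✓)  0011-(✓)  01-01(✓)  1-010(✓)  1-101  1-110(✓)  10-10(✓)  101-0  1010-  11-01(✓)  11-10(✓)  11-11(✓)  110-0(✓)  110-1(✓)  1100-(✓)  1101-(✓)  111-1(✓)  1111-(✓)
size-2^2 implicants → --110  -0-10  -1-01  00-1-  000--  1--10  11--1  11-1-  110--
Unchecked terms (primes): --110, -0-10, -1-01, 0-001, 00-1-, 000--, 1--10, 1-101, 101-0, 1010-, 11--1, 11-1-, 110--
Minterm coverage:
  m1 ⊆ 0-001,000--
  m2 ⊆ -0-10,00-1-,000--
  m3 ⊆ 00-1-,000--
  m6 ⊆ --110,-0-10,00-1-
  m7 ⊆ 00-1- [E]
  m9 ⊆ -1-01,0-001
  m13 ⊆ -1-01 [E]
  m14 ⊆ --110 [E]
  m18 ⊆ -0-10,1--10
  m20 ⊆ 101-0,1010-
  m21 ⊆ 1-101,1010-
  m22 ⊆ --110,-0-10,1--10,101-0
  m24 ⊆ 110-- [E]
  m25 ⊆ -1-01,11--1,110--
  m26 ⊆ 1--10,11-1-,110--
  m27 ⊆ 11--1,11-1-,110--
  m29 ⊆ -1-01,1-101,11--1
  m30 ⊆ --110,1--10,11-1-
E = {--110, -1-01, 00-1-, 110--}
Petrick residual → -0-10, 0-001, 1010-
Cover = cde' + b'de' + bd'e + a'c'd'e + a'b'd + ab'cd' + abc'  |cover|=7

7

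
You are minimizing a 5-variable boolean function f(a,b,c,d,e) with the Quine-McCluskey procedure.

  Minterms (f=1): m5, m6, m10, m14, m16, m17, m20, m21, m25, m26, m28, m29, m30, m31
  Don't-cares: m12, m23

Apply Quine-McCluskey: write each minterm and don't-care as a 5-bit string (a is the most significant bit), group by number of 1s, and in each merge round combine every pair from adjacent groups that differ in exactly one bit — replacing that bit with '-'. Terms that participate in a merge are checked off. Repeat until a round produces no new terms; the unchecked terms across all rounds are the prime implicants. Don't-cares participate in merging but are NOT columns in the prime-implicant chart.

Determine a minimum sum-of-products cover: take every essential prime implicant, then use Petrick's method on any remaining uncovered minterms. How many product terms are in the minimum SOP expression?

[col 0] 00101*, 00110*, 01010*, 01100*, 01110*, 10000*, 10001*, 10100*, 10101*, 10111*, 11001*, 11010*, 11100*, 11101*, 11110*, 11111*
[col 1] -0101, -1010*, -1100*, -1110*, 0-110, 01-10*, 011-0*, 1-001*, 1-100*, 1-101*, 1-111*, 10-00*, 10-01*, 1000-*, 101-1*, 1010-*, 11-01*, 11-10*, 111-0*, 111-1*, 1110-*, 1111-*
[col 2] -1-10, -11-0, 1--01, 1-1-1, 1-10-, 10-0-, 111--
Prime implicants: -0101, -1-10, -11-0, 0-110, 1--01, 1-1-1, 1-10-, 10-0-, 111--
PI chart (minterm → PIs covering it):
  5 | -0101  (sole → essential)
  6 | 0-110  (sole → essential)
  10 | -1-10  (sole → essential)
  14 | -1-10,-11-0,0-110
  16 | 10-0-  (sole → essential)
  17 | 1--01,10-0-
  20 | 1-10-,10-0-
  21 | -0101,1--01,1-1-1,1-10-,10-0-
  25 | 1--01  (sole → essential)
  26 | -1-10  (sole → essential)
  28 | -11-0,1-10-,111--
  29 | 1--01,1-1-1,1-10-,111--
  30 | -1-10,-11-0,111--
  31 | 1-1-1,111--
Essential prime implicants: -0101, -1-10, 0-110, 1--01, 10-0-
Petrick residual → 111--
Minimum SOP uses 6 PIs: b'cd'e + bde' + a'cde' + ad'e + ab'd' + abc

6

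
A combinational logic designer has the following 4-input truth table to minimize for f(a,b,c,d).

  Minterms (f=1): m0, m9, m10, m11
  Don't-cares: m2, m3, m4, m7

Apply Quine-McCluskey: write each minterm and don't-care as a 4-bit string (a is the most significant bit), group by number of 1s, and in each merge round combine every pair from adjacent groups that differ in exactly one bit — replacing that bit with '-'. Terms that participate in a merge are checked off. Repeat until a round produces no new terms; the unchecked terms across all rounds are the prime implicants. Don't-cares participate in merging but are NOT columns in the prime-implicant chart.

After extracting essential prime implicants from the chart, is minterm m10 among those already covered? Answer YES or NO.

YES

Round 0: 0000✓ 0010✓ 0011✓ 0100✓ 0111✓ 1001✓ 1010✓ 1011✓
Round 1: -010✓ -011✓ 0-00 0-11 00-0 001-✓ 10-1 101-✓
Round 2: -01-
PIs = {-01-, 0-00, 0-11, 00-0, 10-1}
Coverage chart:
  m0: 0-00,00-0
  m9: 10-1 ←essential
  m10: -01- ←essential
  m11: -01-,10-1
Essential: -01-, 10-1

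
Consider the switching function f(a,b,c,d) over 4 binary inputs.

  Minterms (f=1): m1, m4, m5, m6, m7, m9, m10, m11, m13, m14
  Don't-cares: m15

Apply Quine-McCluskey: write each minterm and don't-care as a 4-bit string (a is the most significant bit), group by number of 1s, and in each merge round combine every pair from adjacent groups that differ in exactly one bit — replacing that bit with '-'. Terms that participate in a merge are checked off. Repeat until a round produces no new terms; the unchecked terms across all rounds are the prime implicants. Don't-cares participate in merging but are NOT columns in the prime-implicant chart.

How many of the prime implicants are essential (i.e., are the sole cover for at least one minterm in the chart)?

3

Round 0: 0001✓ 0100✓ 0101✓ 0110✓ 0111✓ 1001✓ 1010✓ 1011✓ 1101✓ 1110✓ 1111✓
Round 1: -001✓ -101✓ -110✓ -111✓ 0-01✓ 01-0✓ 01-1✓ 010-✓ 011-✓ 1-01✓ 1-10✓ 1-11✓ 10-1✓ 101-✓ 11-1✓ 111-✓
Round 2: --01 -1-1 -11- 01-- 1--1 1-1-
PIs = {--01, -1-1, -11-, 01--, 1--1, 1-1-}
Coverage chart:
  m1: --01 ←essential
  m4: 01-- ←essential
  m5: --01,-1-1,01--
  m6: -11-,01--
  m7: -1-1,-11-,01--
  m9: --01,1--1
  m10: 1-1- ←essential
  m11: 1--1,1-1-
  m13: --01,-1-1,1--1
  m14: -11-,1-1-
Essential: --01, 01--, 1-1-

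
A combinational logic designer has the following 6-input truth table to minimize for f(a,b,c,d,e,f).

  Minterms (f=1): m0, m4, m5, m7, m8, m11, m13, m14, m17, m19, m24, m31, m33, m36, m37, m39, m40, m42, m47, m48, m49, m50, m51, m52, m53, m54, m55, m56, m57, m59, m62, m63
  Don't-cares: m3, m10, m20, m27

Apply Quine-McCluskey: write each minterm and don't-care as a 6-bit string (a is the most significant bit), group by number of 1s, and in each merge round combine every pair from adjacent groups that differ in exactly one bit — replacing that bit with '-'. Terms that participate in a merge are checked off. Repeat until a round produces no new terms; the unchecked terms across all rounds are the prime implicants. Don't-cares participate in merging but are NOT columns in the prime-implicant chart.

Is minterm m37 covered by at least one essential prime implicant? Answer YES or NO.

YES

[col 0] 000000*, 000011*, 000100*, 000101*, 000111*, 001000*, 001010*, 001011*, 001101*, 001110*, 010001*, 010011*, 010100*, 011000*, 011011*, 011111*, 100001*, 100100*, 100101*, 100111*, 101000*, 101010*, 101111*, 110000*, 110001*, 110010*, 110011*, 110100*, 110101*, 110110*, 110111*, 111000*, 111001*, 111011*, 111110*, 111111*
[col 1] -00100*, -00101*, -00111*, -01000*, -01010*, -10001*, -10011*, -10100*, -11000*, -11011*, -11111*, 0-0011*, 0-0100*, 0-1000*, 0-1011*, 00-000, 00-011*, 00-101, 000-00, 000-11, 0001-1*, 00010-*, 001-10, 0010-0*, 00101-, 01-011*, 0100-1*, 011-11*, 1-0001*, 1-0100*, 1-0101*, 1-0111*, 1-1000*, 1-1111*, 10-111*, 100-01*, 1001-1*, 10010-*, 1010-0*, 11-000*, 11-001*, 11-011*, 11-110*, 11-111*, 110-00*, 110-01*, 110-10*, 110-11*, 1100-0*, 1100-1*, 11000-*, 11001-*, 1101-0*, 1101-1*, 11010-*, 11011-*, 111-11*, 1110-1*, 11100-*, 11111-*
[col 2] --0100, --1000, -001-1, -0010-, -010-0, -1-011, -100-1, -11-11, 0--011, 1--111, 1-0-01, 1-01-1, 1-010-, 11--11, 11-0-1, 11-00-, 11-11-, 110--0*, 110--1*, 110-0-*, 110-1-*, 1100--*, 1101--*
[col 3] 110---
Prime implicants: --0100, --1000, -001-1, -0010-, -010-0, -1-011, -100-1, -11-11, 0--011, 00-000, 00-101, 000-00, 000-11, 001-10, 00101-, 1--111, 1-0-01, 1-01-1, 1-010-, 11--11, 11-0-1, 11-00-, 11-11-, 110---
PI chart (minterm → PIs covering it):
  0 | 00-000,000-00
  4 | --0100,-0010-,000-00
  5 | -001-1,-0010-,00-101
  7 | -001-1,000-11
  8 | --1000,-010-0,00-000
  11 | 0--011,00101-
  13 | 00-101  (sole → essential)
  14 | 001-10  (sole → essential)
  17 | -100-1  (sole → essential)
  19 | -1-011,-100-1,0--011
  24 | --1000  (sole → essential)
  31 | -11-11  (sole → essential)
  33 | 1-0-01  (sole → essential)
  36 | --0100,-0010-,1-010-
  37 | -001-1,-0010-,1-0-01,1-01-1,1-010-
  39 | -001-1,1--111,1-01-1
  40 | --1000,-010-0
  42 | -010-0  (sole → essential)
  47 | 1--111  (sole → essential)
  48 | 11-00-,110---
  49 | -100-1,1-0-01,11-0-1,11-00-,110---
  50 | 110---  (sole → essential)
  51 | -1-011,-100-1,11--11,11-0-1,110---
  52 | --0100,1-010-,110---
  53 | 1-0-01,1-01-1,1-010-,110---
  54 | 11-11-,110---
  55 | 1--111,1-01-1,11--11,11-11-,110---
  56 | --1000,11-00-
  57 | 11-0-1,11-00-
  59 | -1-011,-11-11,11--11,11-0-1
  62 | 11-11-  (sole → essential)
  63 | -11-11,1--111,11--11,11-11-
Essential prime implicants: --1000, -010-0, -100-1, -11-11, 00-101, 001-10, 1--111, 1-0-01, 11-11-, 110---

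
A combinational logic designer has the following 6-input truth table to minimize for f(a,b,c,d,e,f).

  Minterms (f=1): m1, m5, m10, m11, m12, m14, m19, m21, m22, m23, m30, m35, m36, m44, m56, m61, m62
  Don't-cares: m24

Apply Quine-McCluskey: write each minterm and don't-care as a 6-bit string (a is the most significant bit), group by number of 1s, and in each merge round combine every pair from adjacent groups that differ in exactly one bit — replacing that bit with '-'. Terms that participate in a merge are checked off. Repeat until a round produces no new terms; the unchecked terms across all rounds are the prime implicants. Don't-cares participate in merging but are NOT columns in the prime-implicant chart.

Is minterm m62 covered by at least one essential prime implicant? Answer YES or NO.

YES

size-2^0 implicants → 000001(✓)  000101(✓)  001010(✓)  001011(✓)  001100(✓)  001110(✓)  010011(✓)  010101(✓)  010110(✓)  010111(✓)  011000(✓)  011110(✓)  100011  100100(✓)  101100(✓)  111000(✓)  111101  111110(✓)
size-2^1 implicants → -01100  -11000  -11110  0-0101  0-1110  000-01  001-10  00101-  0011-0  01-110  010-11  0101-1  01011-  10-100
Unchecked terms (primes): -01100, -11000, -11110, 0-0101, 0-1110, 000-01, 001-10, 00101-, 0011-0, 01-110, 010-11, 0101-1, 01011-, 10-100, 100011, 111101
Minterm coverage:
  m1 ⊆ 000-01 [E]
  m5 ⊆ 0-0101,000-01
  m10 ⊆ 001-10,00101-
  m11 ⊆ 00101- [E]
  m12 ⊆ -01100,0011-0
  m14 ⊆ 0-1110,001-10,0011-0
  m19 ⊆ 010-11 [E]
  m21 ⊆ 0-0101,0101-1
  m22 ⊆ 01-110,01011-
  m23 ⊆ 010-11,0101-1,01011-
  m30 ⊆ -11110,0-1110,01-110
  m35 ⊆ 100011 [E]
  m36 ⊆ 10-100 [E]
  m44 ⊆ -01100,10-100
  m56 ⊆ -11000 [E]
  m61 ⊆ 111101 [E]
  m62 ⊆ -11110 [E]
E = {-11000, -11110, 000-01, 00101-, 010-11, 10-100, 100011, 111101}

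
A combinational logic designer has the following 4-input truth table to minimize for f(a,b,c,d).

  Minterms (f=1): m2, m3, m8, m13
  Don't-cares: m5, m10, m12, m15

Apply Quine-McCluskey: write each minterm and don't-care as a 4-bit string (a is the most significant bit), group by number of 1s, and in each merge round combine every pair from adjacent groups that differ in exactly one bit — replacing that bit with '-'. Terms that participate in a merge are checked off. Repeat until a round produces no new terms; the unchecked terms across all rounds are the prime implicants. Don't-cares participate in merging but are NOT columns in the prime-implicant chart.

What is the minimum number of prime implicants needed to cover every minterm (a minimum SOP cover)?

size-2^0 implicants → 0010(✓)  0011(✓)  0101(✓)  1000(✓)  1010(✓)  1100(✓)  1101(✓)  1111(✓)
size-2^1 implicants → -010  -101  001-  1-00  10-0  11-1  110-
Unchecked terms (primes): -010, -101, 001-, 1-00, 10-0, 11-1, 110-
Minterm coverage:
  m2 ⊆ -010,001-
  m3 ⊆ 001- [E]
  m8 ⊆ 1-00,10-0
  m13 ⊆ -101,11-1,110-
E = {001-}
Petrick residual → -101, 1-00
Cover = bc'd + a'b'c + ac'd'  |cover|=3

3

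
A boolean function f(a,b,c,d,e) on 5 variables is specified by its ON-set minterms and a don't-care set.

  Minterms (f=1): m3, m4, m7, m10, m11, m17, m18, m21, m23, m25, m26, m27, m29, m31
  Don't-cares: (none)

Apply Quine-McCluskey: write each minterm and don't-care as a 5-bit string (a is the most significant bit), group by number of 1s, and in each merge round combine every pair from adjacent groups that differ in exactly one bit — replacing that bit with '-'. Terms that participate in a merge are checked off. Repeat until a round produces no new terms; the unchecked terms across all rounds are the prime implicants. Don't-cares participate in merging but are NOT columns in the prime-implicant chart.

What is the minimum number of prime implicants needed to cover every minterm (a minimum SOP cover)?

Round 0: 00011✓ 00100 00111✓ 01010✓ 01011✓ 10001✓ 10010✓ 10101✓ 10111✓ 11001✓ 11010✓ 11011✓ 11101✓ 11111✓
Round 1: -0111 -1010✓ -1011✓ 0-011 00-11 0101-✓ 1-001✓ 1-010 1-101✓ 1-111✓ 10-01✓ 101-1✓ 11-01✓ 11-11✓ 110-1✓ 1101-✓ 111-1✓
Round 2: -101- 1--01 1-1-1 11--1
PIs = {-0111, -101-, 0-011, 00-11, 00100, 1--01, 1-010, 1-1-1, 11--1}
Coverage chart:
  m3: 0-011,00-11
  m4: 00100 ←essential
  m7: -0111,00-11
  m10: -101- ←essential
  m11: -101-,0-011
  m17: 1--01 ←essential
  m18: 1-010 ←essential
  m21: 1--01,1-1-1
  m23: -0111,1-1-1
  m25: 1--01,11--1
  m26: -101-,1-010
  m27: -101-,11--1
  m29: 1--01,1-1-1,11--1
  m31: 1-1-1,11--1
Essential: -101-, 00100, 1--01, 1-010
Petrick residual → 00-11, 1-1-1
Min cover (6 terms): bc'd + a'b'de + a'b'cd'e' + ad'e + ac'de' + ace

6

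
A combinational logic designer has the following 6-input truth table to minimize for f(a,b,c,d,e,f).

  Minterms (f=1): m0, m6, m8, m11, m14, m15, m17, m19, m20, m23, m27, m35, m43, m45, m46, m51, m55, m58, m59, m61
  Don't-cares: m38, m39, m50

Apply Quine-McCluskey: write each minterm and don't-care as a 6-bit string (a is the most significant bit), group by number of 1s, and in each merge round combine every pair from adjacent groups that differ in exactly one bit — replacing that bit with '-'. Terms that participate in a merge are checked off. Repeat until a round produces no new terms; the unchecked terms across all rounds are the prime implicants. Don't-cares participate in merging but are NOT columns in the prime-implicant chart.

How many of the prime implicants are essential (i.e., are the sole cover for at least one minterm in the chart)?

7

size-2^0 implicants → 000000(✓)  000110(✓)  001000(✓)  001011(✓)  001110(✓)  001111(✓)  010001(✓)  010011(✓)  010100  010111(✓)  011011(✓)  100011(✓)  100110(✓)  100111(✓)  101011(✓)  101101(✓)  101110(✓)  110010(✓)  110011(✓)  110111(✓)  111010(✓)  111011(✓)  111101(✓)
size-2^1 implicants → -00110(✓)  -01011(✓)  -01110(✓)  -10011(✓)  -10111(✓)  -11011(✓)  0-1011(✓)  00-000  00-110(✓)  001-11  00111-  01-011(✓)  010-11(✓)  0100-1  1-0011(✓)  1-0111(✓)  1-1011(✓)  1-1101  10-011(✓)  10-110(✓)  100-11(✓)  10011-  11-010(✓)  11-011(✓)  110-11(✓)  11001-(✓)  11101-(✓)
size-2^2 implicants → --1011  -0-110  -1-011  -10-11  1--011  1-0-11  11-01-
Unchecked terms (primes): --1011, -0-110, -1-011, -10-11, 00-000, 001-11, 00111-, 0100-1, 010100, 1--011, 1-0-11, 1-1101, 10011-, 11-01-
Minterm coverage:
  m0 ⊆ 00-000 [E]
  m6 ⊆ -0-110 [E]
  m8 ⊆ 00-000 [E]
  m11 ⊆ --1011,001-11
  m14 ⊆ -0-110,00111-
  m15 ⊆ 001-11,00111-
  m17 ⊆ 0100-1 [E]
  m19 ⊆ -1-011,-10-11,0100-1
  m20 ⊆ 010100 [E]
  m23 ⊆ -10-11 [E]
  m27 ⊆ --1011,-1-011
  m35 ⊆ 1--011,1-0-11
  m43 ⊆ --1011,1--011
  m45 ⊆ 1-1101 [E]
  m46 ⊆ -0-110 [E]
  m51 ⊆ -1-011,-10-11,1--011,1-0-11,11-01-
  m55 ⊆ -10-11,1-0-11
  m58 ⊆ 11-01- [E]
  m59 ⊆ --1011,-1-011,1--011,11-01-
  m61 ⊆ 1-1101 [E]
E = {-0-110, -10-11, 00-000, 0100-1, 010100, 1-1101, 11-01-}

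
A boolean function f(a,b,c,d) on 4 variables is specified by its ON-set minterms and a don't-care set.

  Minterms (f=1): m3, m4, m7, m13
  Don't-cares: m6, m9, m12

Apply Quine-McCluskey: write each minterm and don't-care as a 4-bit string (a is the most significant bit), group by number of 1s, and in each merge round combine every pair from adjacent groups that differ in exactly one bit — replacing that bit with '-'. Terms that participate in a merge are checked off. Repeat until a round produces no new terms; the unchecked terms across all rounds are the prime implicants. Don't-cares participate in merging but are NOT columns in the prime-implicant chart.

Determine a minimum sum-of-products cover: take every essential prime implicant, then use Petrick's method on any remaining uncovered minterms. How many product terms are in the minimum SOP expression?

3

[col 0] 0011*, 0100*, 0110*, 0111*, 1001*, 1100*, 1101*
[col 1] -100, 0-11, 01-0, 011-, 1-01, 110-
Prime implicants: -100, 0-11, 01-0, 011-, 1-01, 110-
PI chart (minterm → PIs covering it):
  3 | 0-11  (sole → essential)
  4 | -100,01-0
  7 | 0-11,011-
  13 | 1-01,110-
Essential prime implicants: 0-11
Petrick residual → -100, 1-01
Minimum SOP uses 3 PIs: bc'd' + a'cd + ac'd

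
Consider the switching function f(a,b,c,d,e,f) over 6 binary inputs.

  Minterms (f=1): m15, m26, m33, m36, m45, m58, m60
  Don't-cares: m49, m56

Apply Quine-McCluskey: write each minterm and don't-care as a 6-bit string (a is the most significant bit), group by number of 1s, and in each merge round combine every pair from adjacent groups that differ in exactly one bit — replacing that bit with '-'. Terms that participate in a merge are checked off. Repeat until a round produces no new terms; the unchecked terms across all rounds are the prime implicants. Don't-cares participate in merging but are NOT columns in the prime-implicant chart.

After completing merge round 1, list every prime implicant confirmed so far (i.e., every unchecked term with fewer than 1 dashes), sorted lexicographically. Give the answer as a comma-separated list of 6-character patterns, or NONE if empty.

001111, 100100, 101101

size-2^0 implicants → 001111  011010(✓)  100001(✓)  100100  101101  110001(✓)  111000(✓)  111010(✓)  111100(✓)
size-2^1 implicants → -11010  1-0001  111-00  1110-0
Unchecked terms (primes): -11010, 001111, 1-0001, 100100, 101101, 111-00, 1110-0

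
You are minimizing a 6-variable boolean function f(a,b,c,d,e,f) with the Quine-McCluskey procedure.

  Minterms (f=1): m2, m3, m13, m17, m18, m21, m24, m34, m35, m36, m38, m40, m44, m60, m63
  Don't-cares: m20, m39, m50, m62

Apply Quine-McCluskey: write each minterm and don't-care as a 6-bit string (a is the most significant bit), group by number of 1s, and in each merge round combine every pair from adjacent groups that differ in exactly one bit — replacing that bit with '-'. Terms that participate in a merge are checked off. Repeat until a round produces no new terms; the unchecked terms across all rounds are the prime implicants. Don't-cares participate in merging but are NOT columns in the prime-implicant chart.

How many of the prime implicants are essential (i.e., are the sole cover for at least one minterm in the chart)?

7

Round 0: 000010✓ 000011✓ 001101 010001✓ 010010✓ 010100✓ 010101✓ 011000 100010✓ 100011✓ 100100✓ 100110✓ 100111✓ 101000✓ 101100✓ 110010✓ 111100✓ 111110✓ 111111✓
Round 1: -00010✓ -00011✓ -10010✓ 0-0010✓ 00001-✓ 010-01 01010- 1-0010✓ 1-1100 10-100 100-10✓ 100-11✓ 10001-✓ 1001-0 10011-✓ 101-00 1111-0 11111-
Round 2: --0010 -0001- 100-1-
PIs = {--0010, -0001-, 001101, 010-01, 01010-, 011000, 1-1100, 10-100, 100-1-, 1001-0, 101-00, 1111-0, 11111-}
Coverage chart:
  m2: --0010,-0001-
  m3: -0001- ←essential
  m13: 001101 ←essential
  m17: 010-01 ←essential
  m18: --0010 ←essential
  m21: 010-01,01010-
  m24: 011000 ←essential
  m34: --0010,-0001-,100-1-
  m35: -0001-,100-1-
  m36: 10-100,1001-0
  m38: 100-1-,1001-0
  m40: 101-00 ←essential
  m44: 1-1100,10-100,101-00
  m60: 1-1100,1111-0
  m63: 11111- ←essential
Essential: --0010, -0001-, 001101, 010-01, 011000, 101-00, 11111-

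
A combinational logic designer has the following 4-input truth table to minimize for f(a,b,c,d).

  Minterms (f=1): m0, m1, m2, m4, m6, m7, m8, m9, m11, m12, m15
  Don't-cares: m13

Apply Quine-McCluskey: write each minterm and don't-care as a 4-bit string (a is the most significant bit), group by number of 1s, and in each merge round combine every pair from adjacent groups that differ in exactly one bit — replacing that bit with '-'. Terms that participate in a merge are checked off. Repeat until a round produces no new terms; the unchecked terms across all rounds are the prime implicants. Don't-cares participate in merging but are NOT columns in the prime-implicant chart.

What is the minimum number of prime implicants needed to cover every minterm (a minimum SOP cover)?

5

Round 0: 0000✓ 0001✓ 0010✓ 0100✓ 0110✓ 0111✓ 1000✓ 1001✓ 1011✓ 1100✓ 1101✓ 1111✓
Round 1: -000✓ -001✓ -100✓ -111 0-00✓ 0-10✓ 00-0✓ 000-✓ 01-0✓ 011- 1-00✓ 1-01✓ 1-11✓ 10-1✓ 100-✓ 11-1✓ 110-✓
Round 2: --00 -00- 0--0 1--1 1-0-
PIs = {--00, -00-, -111, 0--0, 011-, 1--1, 1-0-}
Coverage chart:
  m0: --00,-00-,0--0
  m1: -00- ←essential
  m2: 0--0 ←essential
  m4: --00,0--0
  m6: 0--0,011-
  m7: -111,011-
  m8: --00,-00-,1-0-
  m9: -00-,1--1,1-0-
  m11: 1--1 ←essential
  m12: --00,1-0-
  m15: -111,1--1
Essential: -00-, 0--0, 1--1
Petrick residual → --00, -111
Min cover (5 terms): c'd' + b'c' + bcd + a'd' + ad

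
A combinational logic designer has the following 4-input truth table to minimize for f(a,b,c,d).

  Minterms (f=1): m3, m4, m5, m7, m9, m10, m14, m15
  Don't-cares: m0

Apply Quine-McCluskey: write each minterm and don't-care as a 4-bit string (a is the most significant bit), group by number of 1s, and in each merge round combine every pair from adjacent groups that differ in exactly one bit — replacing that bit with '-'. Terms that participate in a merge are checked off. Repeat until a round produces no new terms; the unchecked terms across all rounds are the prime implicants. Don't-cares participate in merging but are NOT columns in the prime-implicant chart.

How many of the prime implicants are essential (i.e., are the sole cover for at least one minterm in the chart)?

[col 0] 0000*, 0011*, 0100*, 0101*, 0111*, 1001, 1010*, 1110*, 1111*
[col 1] -111, 0-00, 0-11, 01-1, 010-, 1-10, 111-
Prime implicants: -111, 0-00, 0-11, 01-1, 010-, 1-10, 1001, 111-
PI chart (minterm → PIs covering it):
  3 | 0-11  (sole → essential)
  4 | 0-00,010-
  5 | 01-1,010-
  7 | -111,0-11,01-1
  9 | 1001  (sole → essential)
  10 | 1-10  (sole → essential)
  14 | 1-10,111-
  15 | -111,111-
Essential prime implicants: 0-11, 1-10, 1001

3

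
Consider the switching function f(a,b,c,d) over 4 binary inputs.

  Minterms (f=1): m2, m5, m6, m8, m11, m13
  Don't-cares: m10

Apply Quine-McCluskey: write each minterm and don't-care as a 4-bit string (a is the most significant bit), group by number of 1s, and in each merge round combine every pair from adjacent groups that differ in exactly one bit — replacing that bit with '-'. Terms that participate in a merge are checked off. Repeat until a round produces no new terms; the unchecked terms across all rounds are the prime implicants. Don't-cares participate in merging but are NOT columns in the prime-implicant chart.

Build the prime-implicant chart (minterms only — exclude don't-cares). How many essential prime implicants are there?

4

[col 0] 0010*, 0101*, 0110*, 1000*, 1010*, 1011*, 1101*
[col 1] -010, -101, 0-10, 10-0, 101-
Prime implicants: -010, -101, 0-10, 10-0, 101-
PI chart (minterm → PIs covering it):
  2 | -010,0-10
  5 | -101  (sole → essential)
  6 | 0-10  (sole → essential)
  8 | 10-0  (sole → essential)
  11 | 101-  (sole → essential)
  13 | -101  (sole → essential)
Essential prime implicants: -101, 0-10, 10-0, 101-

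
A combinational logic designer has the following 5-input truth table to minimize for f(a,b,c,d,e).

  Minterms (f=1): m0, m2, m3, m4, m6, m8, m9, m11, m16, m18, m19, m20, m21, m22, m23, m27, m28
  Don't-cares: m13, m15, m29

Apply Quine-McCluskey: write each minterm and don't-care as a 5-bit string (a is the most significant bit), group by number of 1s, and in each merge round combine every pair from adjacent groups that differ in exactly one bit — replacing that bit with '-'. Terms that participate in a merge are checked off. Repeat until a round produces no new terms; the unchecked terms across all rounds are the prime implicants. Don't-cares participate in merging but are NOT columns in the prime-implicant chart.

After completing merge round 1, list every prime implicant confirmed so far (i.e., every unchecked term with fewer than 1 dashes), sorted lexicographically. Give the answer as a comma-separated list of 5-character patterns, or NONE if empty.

NONE

Round 0: 00000✓ 00010✓ 00011✓ 00100✓ 00110✓ 01000✓ 01001✓ 01011✓ 01101✓ 01111✓ 10000✓ 10010✓ 10011✓ 10100✓ 10101✓ 10110✓ 10111✓ 11011✓ 11100✓ 11101✓
Round 1: -0000✓ -0010✓ -0011✓ -0100✓ -0110✓ -1011✓ -1101 0-000 0-011✓ 00-00✓ 00-10✓ 000-0✓ 0001-✓ 001-0✓ 01-01✓ 01-11✓ 010-1✓ 0100- 011-1✓ 1-011✓ 1-100✓ 1-101✓ 10-00✓ 10-10✓ 10-11✓ 100-0✓ 1001-✓ 101-0✓ 101-1✓ 1010-✓ 1011-✓ 1110-✓
Round 2: --011 -0-00✓ -0-10✓ -00-0✓ -001- -01-0✓ 00--0✓ 01--1 1-10- 10--0✓ 10-1- 101--
Round 3: -0--0
PIs = {--011, -0--0, -001-, -1101, 0-000, 01--1, 0100-, 1-10-, 10-1-, 101--}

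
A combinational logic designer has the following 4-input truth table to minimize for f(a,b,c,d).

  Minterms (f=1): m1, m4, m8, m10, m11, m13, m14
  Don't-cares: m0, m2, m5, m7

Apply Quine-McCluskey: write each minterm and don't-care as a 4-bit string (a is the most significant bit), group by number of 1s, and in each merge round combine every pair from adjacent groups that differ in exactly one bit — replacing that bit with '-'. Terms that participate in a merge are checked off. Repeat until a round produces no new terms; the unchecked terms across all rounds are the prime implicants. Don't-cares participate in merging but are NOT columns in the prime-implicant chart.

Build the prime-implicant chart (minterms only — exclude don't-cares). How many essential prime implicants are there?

size-2^0 implicants → 0000(✓)  0001(✓)  0010(✓)  0100(✓)  0101(✓)  0111(✓)  1000(✓)  1010(✓)  1011(✓)  1101(✓)  1110(✓)
size-2^1 implicants → -000(✓)  -010(✓)  -101  0-00(✓)  0-01(✓)  00-0(✓)  000-(✓)  01-1  010-(✓)  1-10  10-0(✓)  101-
size-2^2 implicants → -0-0  0-0-
Unchecked terms (primes): -0-0, -101, 0-0-, 01-1, 1-10, 101-
Minterm coverage:
  m1 ⊆ 0-0- [E]
  m4 ⊆ 0-0- [E]
  m8 ⊆ -0-0 [E]
  m10 ⊆ -0-0,1-10,101-
  m11 ⊆ 101- [E]
  m13 ⊆ -101 [E]
  m14 ⊆ 1-10 [E]
E = {-0-0, -101, 0-0-, 1-10, 101-}

5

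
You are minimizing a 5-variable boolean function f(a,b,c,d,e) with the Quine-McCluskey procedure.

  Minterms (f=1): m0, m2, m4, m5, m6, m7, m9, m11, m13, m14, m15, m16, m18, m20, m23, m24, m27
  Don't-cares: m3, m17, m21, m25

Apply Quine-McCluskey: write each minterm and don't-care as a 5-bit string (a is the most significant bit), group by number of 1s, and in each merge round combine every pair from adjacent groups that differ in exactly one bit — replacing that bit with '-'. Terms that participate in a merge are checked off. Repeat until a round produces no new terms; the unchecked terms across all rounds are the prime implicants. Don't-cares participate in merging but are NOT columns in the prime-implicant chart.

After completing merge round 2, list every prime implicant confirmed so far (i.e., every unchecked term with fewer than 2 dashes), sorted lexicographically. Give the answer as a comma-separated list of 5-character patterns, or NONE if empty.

NONE

Round 0: 00000✓ 00010✓ 00011✓ 00100✓ 00101✓ 00110✓ 00111✓ 01001✓ 01011✓ 01101✓ 01110✓ 01111✓ 10000✓ 10001✓ 10010✓ 10100✓ 10101✓ 10111✓ 11000✓ 11001✓ 11011✓
Round 1: -0000✓ -0010✓ -0100✓ -0101✓ -0111✓ -1001✓ -1011✓ 0-011✓ 0-101✓ 0-110✓ 0-111✓ 00-00✓ 00-10✓ 00-11✓ 000-0✓ 0001-✓ 001-0✓ 001-1✓ 0010-✓ 0011-✓ 01-01✓ 01-11✓ 010-1✓ 011-1✓ 0111-✓ 1-000✓ 1-001✓ 10-00✓ 10-01✓ 100-0✓ 1000-✓ 101-1✓ 1010-✓ 110-1✓ 1100-✓
Round 2: -0-00 -00-0 -01-1 -010- -10-1 0--11 0-1-1 0-11- 00--0 00-1- 001-- 01--1 1-00- 10-0-
PIs = {-0-00, -00-0, -01-1, -010-, -10-1, 0--11, 0-1-1, 0-11-, 00--0, 00-1-, 001--, 01--1, 1-00-, 10-0-}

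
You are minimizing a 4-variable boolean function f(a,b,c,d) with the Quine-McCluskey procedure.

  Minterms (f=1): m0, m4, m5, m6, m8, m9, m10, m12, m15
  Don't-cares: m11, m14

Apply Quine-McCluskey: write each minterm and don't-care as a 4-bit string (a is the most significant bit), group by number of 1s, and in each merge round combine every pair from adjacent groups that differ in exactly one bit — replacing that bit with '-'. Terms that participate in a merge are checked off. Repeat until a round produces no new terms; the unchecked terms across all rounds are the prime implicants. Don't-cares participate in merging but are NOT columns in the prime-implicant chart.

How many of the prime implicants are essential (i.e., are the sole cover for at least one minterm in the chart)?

size-2^0 implicants → 0000(✓)  0100(✓)  0101(✓)  0110(✓)  1000(✓)  1001(✓)  1010(✓)  1011(✓)  1100(✓)  1110(✓)  1111(✓)
size-2^1 implicants → -000(✓)  -100(✓)  -110(✓)  0-00(✓)  01-0(✓)  010-  1-00(✓)  1-10(✓)  1-11(✓)  10-0(✓)  10-1(✓)  100-(✓)  101-(✓)  11-0(✓)  111-(✓)
size-2^2 implicants → --00  -1-0  1--0  1-1-  10--
Unchecked terms (primes): --00, -1-0, 010-, 1--0, 1-1-, 10--
Minterm coverage:
  m0 ⊆ --00 [E]
  m4 ⊆ --00,-1-0,010-
  m5 ⊆ 010- [E]
  m6 ⊆ -1-0 [E]
  m8 ⊆ --00,1--0,10--
  m9 ⊆ 10-- [E]
  m10 ⊆ 1--0,1-1-,10--
  m12 ⊆ --00,-1-0,1--0
  m15 ⊆ 1-1- [E]
E = {--00, -1-0, 010-, 1-1-, 10--}

5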